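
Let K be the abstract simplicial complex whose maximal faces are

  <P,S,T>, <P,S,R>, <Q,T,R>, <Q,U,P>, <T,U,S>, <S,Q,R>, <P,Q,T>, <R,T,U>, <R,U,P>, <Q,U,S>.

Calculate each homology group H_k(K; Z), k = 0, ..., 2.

H_0 = Z,  H_1 = Z/2,  H_2 = 0.

Fix the vertex order P < Q < R < S < T < U and write every simplex with vertices in increasing order. Then dim K = 2 and the simplices of K are:

  0-simplices (6): P, Q, R, S, T, U
  1-simplices (15): PQ, PR, PS, PT, PU, QR, QS, QT, QU, RS, RT, RU, ST, SU, TU
  2-simplices (10): PQT, PQU, PRS, PRU, PST, QRS, QRT, QSU, RTU, STU

giving chain groups C_0 ≅ Z^6, C_1 ≅ Z^15, C_2 ≅ Z^10.

The boundary map ∂_1: C_1 → C_0 maps an edge to its endpoints' difference, ∂[p,q] = q − p. For instance
  ∂PT = T − P.
The resulting 6×15 matrix has rank 5, and its Smith normal form has invariant factors (1,1,1,1,1).

∂_2: C_2 → C_1 maps a triangle to the signed sum of its edges. For instance
  ∂STU = TU − SU + ST,
  ∂PQT = QT − PT + PQ.
As a 15×10 matrix over Z this has rank 10, with invariant factors (1,1,1,1,1,1,1,1,1,2).

Reading off H_k = ker ∂_k / im ∂_{k+1}:

  H_0: rank C_0 − rank ∂_1 = 6 − 5 = 1, and the invariant factors of ∂_1 are all 1, so H_0 ≅ Z.
  H_1: rank ker ∂_1 − rank ∂_2 = (15 − 5) − 10 = 0, and ∂_2 has invariant factor 2 > 1, so H_1 ≅ Z/2.
  H_2: rank ker ∂_2 − rank ∂_3 = (10 − 10) − 0 = 0, and there is no ∂_3, so H_2 ≅ 0.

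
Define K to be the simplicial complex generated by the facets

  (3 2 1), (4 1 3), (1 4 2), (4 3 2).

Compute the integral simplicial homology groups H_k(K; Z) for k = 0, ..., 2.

H_0 = Z,  H_1 = 0,  H_2 = Z.

Order the vertices as 1 < 2 < 3 < 4. Listing each simplex with vertices in this order, K has dimension 2 with simplices:

  0-simplices (4): [1], [2], [3], [4]
  1-simplices (6): [1,2], [1,3], [1,4], [2,3], [2,4], [3,4]
  2-simplices (4): [1,2,3], [1,2,4], [1,3,4], [2,3,4]

giving chain groups C_0 ≅ Z^4, C_1 ≅ Z^6, C_2 ≅ Z^4.

The boundary map ∂_1: C_1 → C_0 is given by ∂[p,q] = [q] − [p].
The 4×6 boundary matrix has rank 3 and Smith normal form diag(1,1,1).

∂_2: C_2 → C_1 sends each 2-simplex [p,q,r] to [q,r] − [p,r] + [p,q]. For instance
  ∂[1,2,3] = [2,3] − [1,3] + [1,2],
  ∂[1,3,4] = [3,4] − [1,4] + [1,3].
This gives a 6×4 integer matrix of rank 3; reducing to Smith normal form yields diagonal entries (1,1,1).

Reading off H_k = ker ∂_k / im ∂_{k+1}:

  H_0: rank C_0 − rank ∂_1 = 4 − 3 = 1, and the invariant factors of ∂_1 are all 1, so H_0 ≅ Z.
  H_1: rank ker ∂_1 − rank ∂_2 = (6 − 3) − 3 = 0, and the invariant factors of ∂_2 are all 1, so H_1 ≅ 0.
  H_2: rank ker ∂_2 − rank ∂_3 = (4 − 3) − 0 = 1, and there is no ∂_3, so H_2 ≅ Z.

(K is a triangulation of the 2-sphere S^2.)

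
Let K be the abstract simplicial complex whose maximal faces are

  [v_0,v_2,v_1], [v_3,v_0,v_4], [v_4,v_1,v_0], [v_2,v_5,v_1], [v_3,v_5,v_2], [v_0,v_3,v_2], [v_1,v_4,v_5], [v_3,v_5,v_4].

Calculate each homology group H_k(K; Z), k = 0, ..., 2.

Order the vertices as v_0 < v_1 < v_2 < v_3 < v_4 < v_5. Listing each simplex with vertices in this order, K has dimension 2 with simplices:

  0-simplices (6): [v_0], [v_1], [v_2], [v_3], [v_4], [v_5]
  1-simplices (12): [v_0,v_1], [v_0,v_2], [v_0,v_3], [v_0,v_4], [v_1,v_2], [v_1,v_4], [v_1,v_5], [v_2,v_3], [v_2,v_5], [v_3,v_4], [v_3,v_5], [v_4,v_5]
  2-simplices (8): [v_0,v_1,v_2], [v_0,v_1,v_4], [v_0,v_2,v_3], [v_0,v_3,v_4], [v_1,v_2,v_5], [v_1,v_4,v_5], [v_2,v_3,v_5], [v_3,v_4,v_5]

Hence C_0 ≅ Z^6, C_1 ≅ Z^12, C_2 ≅ Z^8.

The boundary map ∂_1: C_1 → C_0 maps an edge to its endpoints' difference, ∂[p,q] = q − p.
The 6×12 boundary matrix has rank 5 and Smith normal form diag(1,1,1,1,1).

The boundary map ∂_2: C_2 → C_1 sends each 2-simplex [p,q,r] to [q,r] − [p,r] + [p,q]. For instance
  ∂[v_0,v_1,v_2] = [v_1,v_2] − [v_0,v_2] + [v_0,v_1],
  ∂[v_1,v_2,v_5] = [v_2,v_5] − [v_1,v_5] + [v_1,v_2].
This gives a 12×8 integer matrix of rank 7; reducing to Smith normal form yields diagonal entries (1,1,1,1,1,1,1).

Now H_k = ker ∂_k / im ∂_{k+1}, so:

  H_0: rank C_0 − rank ∂_1 = 6 − 5 = 1, and the invariant factors of ∂_1 are all 1, so H_0 = Z.
  H_1: rank ker ∂_1 − rank ∂_2 = (12 − 5) − 7 = 0, and the invariant factors of ∂_2 are all 1, so H_1 = 0.
  H_2: rank ker ∂_2 − rank ∂_3 = (8 − 7) − 0 = 1, and there is no ∂_3, so H_2 = Z.

H_0 = Z,  H_1 = 0,  H_2 = Z.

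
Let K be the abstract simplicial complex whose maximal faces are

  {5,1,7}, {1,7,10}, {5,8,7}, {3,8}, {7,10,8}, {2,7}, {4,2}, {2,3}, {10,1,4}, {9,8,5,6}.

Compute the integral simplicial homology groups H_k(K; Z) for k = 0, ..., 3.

Order the vertices as 1 < 2 < 3 < 4 < 5 < 6 < 7 < 8 < 9 < 10. Listing each simplex with vertices in this order, K has dimension 3 with simplices:

  0-simplices (10): [1], [2], [3], [4], [5], [6], [7], [8], [9], [10]
  1-simplices (19): [1,4], [1,5], [1,7], [1,10], [2,3], [2,4], [2,7], [3,8], [4,10], [5,6], [5,7], [5,8], [5,9], [6,8], [6,9], [7,8], [7,10], [8,9], [8,10]
  2-simplices (9): [1,4,10], [1,5,7], [1,7,10], [5,6,8], [5,6,9], [5,7,8], [5,8,9], [6,8,9], [7,8,10]
  3-simplices (1): [5,6,8,9]

giving chain groups C_0 ≅ Z^10, C_1 ≅ Z^19, C_2 ≅ Z^9, C_3 ≅ Z^1.

The boundary map ∂_1: C_1 → C_0 is given by ∂[p,q] = [q] − [p].
This gives a 10×19 integer matrix of rank 9; reducing to Smith normal form yields diagonal entries (1,1,1,1,1,1,1,1,1).

The boundary map ∂_2: C_2 → C_1 maps a triangle to the signed sum of its edges. For instance
  ∂[7,8,10] = [8,10] − [7,10] + [7,8],
  ∂[5,7,8] = [7,8] − [5,8] + [5,7].
As a 19×9 matrix over Z this has rank 8, with invariant factors (1,1,1,1,1,1,1,1).

Boundary ∂_3: C_3 → C_2 sends each 3-simplex σ to the alternating sum Σ_i (−1)^i (σ with its i-th vertex removed). For instance
  ∂[5,6,8,9] = [6,8,9] − [5,8,9] + [5,6,9] − [5,6,8].
As a 9×1 matrix over Z this has rank 1, with invariant factors (1).

Now H_k = ker ∂_k / im ∂_{k+1}, so:

  H_0: rank C_0 − rank ∂_1 = 10 − 9 = 1, and the invariant factors of ∂_1 are all 1, so H_0 = Z.
  H_1: rank ker ∂_1 − rank ∂_2 = (19 − 9) − 8 = 2, and the invariant factors of ∂_2 are all 1, so H_1 = Z^2.
  H_2: rank ker ∂_2 − rank ∂_3 = (9 − 8) − 1 = 0, and the invariant factors of ∂_3 are all 1, so H_2 = 0.
  H_3: rank ker ∂_3 − rank ∂_4 = (1 − 1) − 0 = 0, and there is no ∂_4, so H_3 = 0.

As a check, the Euler characteristic is 10 − 19 + 9 − 1 = -1, which agrees with 1 − 2 + 0 − 0 = -1.

H_0 = Z,  H_1 = Z^2,  H_2 = 0,  H_3 = 0.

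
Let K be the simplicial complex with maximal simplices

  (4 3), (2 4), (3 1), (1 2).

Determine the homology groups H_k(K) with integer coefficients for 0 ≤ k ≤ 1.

Fix the vertex order 1 < 2 < 3 < 4 and write every simplex with vertices in increasing order. Then dim K = 1 and the simplices of K are:

  0-simplices (4): [1], [2], [3], [4]
  1-simplices (4): [1,2], [1,3], [2,4], [3,4]

giving chain groups C_0 ≅ Z^4, C_1 ≅ Z^4.

Boundary ∂_1: C_1 → C_0 maps an edge to its endpoints' difference, ∂[p,q] = q − p. For instance
  ∂[2,4] = [4] − [2].
The 4×4 boundary matrix has rank 3 and Smith normal form diag(1,1,1).

From H_k ≅ ker(∂_k) / im(∂_{k+1}) we obtain:

  H_0: rank C_0 − rank ∂_1 = 4 − 3 = 1, and the invariant factors of ∂_1 are all 1, so H_0 ≅ Z.
  H_1: rank ker ∂_1 − rank ∂_2 = (4 − 3) − 0 = 1, and there is no ∂_2, so H_1 ≅ Z.

H_0 = Z,  H_1 = Z.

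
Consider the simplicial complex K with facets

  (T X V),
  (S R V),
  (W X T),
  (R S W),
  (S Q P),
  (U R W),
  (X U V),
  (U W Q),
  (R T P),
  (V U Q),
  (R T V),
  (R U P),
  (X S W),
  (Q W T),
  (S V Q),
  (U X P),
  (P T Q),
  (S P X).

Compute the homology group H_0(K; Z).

We work with the vertex ordering P < Q < R < S < T < U < V < W < X. The simplices of K, each written with vertices in increasing order, are:

  0-simplices (9): P, Q, R, S, T, U, V, W, X
  1-simplices (27): PQ, PR, PS, PT, PU, PX, QS, QT, QU, QV, QW, RS, RT, RU, RV, RW, SV, SW, SX, TV, TW, TX, UV, UW, UX, VX, WX
  2-simplices (18): PQS, PQT, PRT, PRU, PSX, PUX, QSV, QTW, QUV, QUW, RSV, RSW, RTV, RUW, SWX, TVX, TWX, UVX

Hence C_0 ≅ Z^9, C_1 ≅ Z^27, C_2 ≅ Z^18.

Boundary ∂_1: C_1 → C_0 maps an edge to its endpoints' difference, ∂[p,q] = q − p.
The resulting 9×27 matrix has rank 8, and its Smith normal form has invariant factors (1,1,1,1,1,1,1,1).

Boundary ∂_2: C_2 → C_1 acts by ∂[p,q,r] = [q,r] − [p,r] + [p,q]. For instance
  ∂TVX = VX − TX + TV,
  ∂PUX = UX − PX + PU.
The resulting 27×18 matrix has rank 17, and its Smith normal form has invariant factors (1,1,1,1,1,1,1,1,1,1,1,1,1,1,1,1,1).

From H_k ≅ ker(∂_k) / im(∂_{k+1}) we obtain:

  H_0: rank C_0 − rank ∂_1 = 9 − 8 = 1, and the invariant factors of ∂_1 are all 1, so H_0 = Z.

H_0 = Z.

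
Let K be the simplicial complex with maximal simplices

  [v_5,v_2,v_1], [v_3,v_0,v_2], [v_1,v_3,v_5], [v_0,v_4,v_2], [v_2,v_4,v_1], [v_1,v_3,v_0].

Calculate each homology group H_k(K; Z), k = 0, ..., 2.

K has 6 vertices, 12 edges, 6 triangles.
rank ∂_0 = 0, rank ∂_1 = 5 ⇒ b_0 = 6 − 0 − 5 = 1; all invariant factors of ∂_1 are 1 so no torsion. So H_0 = Z.
rank ∂_1 = 5, rank ∂_2 = 6 ⇒ b_1 = 12 − 5 − 6 = 1; all invariant factors of ∂_2 are 1 so no torsion. So H_1 = Z.
rank ∂_2 = 6, rank ∂_3 = 0 ⇒ b_2 = 6 − 6 − 0 = 0. So H_2 = 0.

H_0 = Z,  H_1 = Z,  H_2 = 0.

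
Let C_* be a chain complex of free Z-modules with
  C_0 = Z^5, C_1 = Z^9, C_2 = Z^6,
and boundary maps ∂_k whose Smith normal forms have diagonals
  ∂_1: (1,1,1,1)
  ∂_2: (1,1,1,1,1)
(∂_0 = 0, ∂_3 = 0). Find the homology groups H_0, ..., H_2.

H_0 ≅ Z,  H_1 = 0,  H_2 ≅ Z.

H_0: b_0 = 5 − 0 − 4 = 1; torsion from ∂_1 factors > 1: none. So H_0 ≅ Z.
H_1: b_1 = 9 − 4 − 5 = 0; torsion from ∂_2 factors > 1: none. So H_1 ≅ 0.
H_2: b_2 = 6 − 5 − 0 = 1; torsion from ∂_3 factors > 1: none. So H_2 ≅ Z.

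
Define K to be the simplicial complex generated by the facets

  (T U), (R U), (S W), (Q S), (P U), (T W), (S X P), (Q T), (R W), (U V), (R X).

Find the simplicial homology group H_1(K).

We work with the vertex ordering P < Q < R < S < T < U < V < W < X. The simplices of K, each written with vertices in increasing order, are:

  0-simplices (9): P, Q, R, S, T, U, V, W, X
  1-simplices (13): PS, PU, PX, QS, QT, RU, RW, RX, SW, SX, TU, TW, UV
  2-simplices (1): PSX

Hence C_0 ≅ Z^9, C_1 ≅ Z^13, C_2 ≅ Z^1.

The boundary map ∂_1: C_1 → C_0 sends each edge [p,q] (with p < q) to q − p.
The 9×13 boundary matrix has rank 8 and Smith normal form diag(1,1,1,1,1,1,1,1).

∂_2: C_2 → C_1 maps a triangle to the signed sum of its edges. For instance
  ∂PSX = SX − PX + PS.
As a 13×1 matrix over Z this has rank 1, with invariant factors (1).

Computing H_k = (kernel of ∂_k) / (image of ∂_{k+1}):

  H_1: rank ker ∂_1 − rank ∂_2 = (13 − 8) − 1 = 4, and the invariant factors of ∂_2 are all 1, so H_1 ≅ Z^4.

H_1 = Z^4.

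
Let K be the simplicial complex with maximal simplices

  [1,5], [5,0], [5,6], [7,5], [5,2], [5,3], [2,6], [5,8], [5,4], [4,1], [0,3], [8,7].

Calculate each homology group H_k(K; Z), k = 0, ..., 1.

H_0 ≅ Z,  H_1 ≅ Z^4.

K has 9 vertices, 12 edges.
rank ∂_0 = 0, rank ∂_1 = 8 ⇒ b_0 = 9 − 0 − 8 = 1; all invariant factors of ∂_1 are 1 so no torsion. So H_0 = Z.
rank ∂_1 = 8, rank ∂_2 = 0 ⇒ b_1 = 12 − 8 − 0 = 4. So H_1 = Z^4.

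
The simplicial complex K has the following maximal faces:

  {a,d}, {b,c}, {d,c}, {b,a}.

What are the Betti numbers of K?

Take the total order a < b < c < d on the vertex set. Then K (dimension 1) consists of the simplices:

  0-simplices (4): a, b, c, d
  1-simplices (4): ab, ad, bc, cd

so the chain groups are C_0 ≅ Z^4, C_1 ≅ Z^4.

The boundary map ∂_1: C_1 → C_0 maps an edge to its endpoints' difference, ∂[p,q] = q − p. For instance
  ∂bc = c − b.
As a 4×4 matrix over Z this has rank 3, with invariant factors (1,1,1).

From H_k ≅ ker(∂_k) / im(∂_{k+1}) we obtain:

  H_0: rank C_0 − rank ∂_1 = 4 − 3 = 1, and the invariant factors of ∂_1 are all 1, so H_0 ≅ Z.
  H_1: rank ker ∂_1 − rank ∂_2 = (4 − 3) − 0 = 1, and there is no ∂_2, so H_1 ≅ Z.

Hence the Betti numbers are b_0 = 1, b_1 = 1.

b_0 = 1, b_1 = 1.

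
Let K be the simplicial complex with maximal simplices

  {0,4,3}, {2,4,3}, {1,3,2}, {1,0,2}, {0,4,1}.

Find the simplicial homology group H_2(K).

Fix the vertex order 0 < 1 < 2 < 3 < 4 and write every simplex with vertices in increasing order. Then dim K = 2 and the simplices of K are:

  0-simplices (5): [0], [1], [2], [3], [4]
  1-simplices (10): [0,1], [0,2], [0,3], [0,4], [1,2], [1,3], [1,4], [2,3], [2,4], [3,4]
  2-simplices (5): [0,1,2], [0,1,4], [0,3,4], [1,2,3], [2,3,4]

Hence C_0 ≅ Z^5, C_1 ≅ Z^10, C_2 ≅ Z^5.

∂_1: C_1 → C_0 maps an edge to its endpoints' difference, ∂[p,q] = q − p. For instance
  ∂[0,3] = [3] − [0].
The 5×10 boundary matrix has rank 4 and Smith normal form diag(1,1,1,1).

The boundary map ∂_2: C_2 → C_1 sends each 2-simplex [p,q,r] to [q,r] − [p,r] + [p,q]. For instance
  ∂[2,3,4] = [3,4] − [2,4] + [2,3],
  ∂[0,1,2] = [1,2] − [0,2] + [0,1].
The 10×5 boundary matrix has rank 5 and Smith normal form diag(1,1,1,1,1).

Now H_k = ker ∂_k / im ∂_{k+1}, so:

  H_2: rank ker ∂_2 − rank ∂_3 = (5 − 5) − 0 = 0, and there is no ∂_3, so H_2 = 0.

H_2 = 0.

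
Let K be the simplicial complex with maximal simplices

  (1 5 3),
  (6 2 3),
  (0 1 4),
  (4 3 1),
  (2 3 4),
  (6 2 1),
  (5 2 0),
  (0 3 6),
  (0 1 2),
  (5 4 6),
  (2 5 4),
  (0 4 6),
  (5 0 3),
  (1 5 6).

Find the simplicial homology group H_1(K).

H_1 = Z^2.

We work with the vertex ordering 0 < 1 < 2 < 3 < 4 < 5 < 6. The simplices of K, each written with vertices in increasing order, are:

  0-simplices (7): [0], [1], [2], [3], [4], [5], [6]
  1-simplices (21): [0,1], [0,2], [0,3], [0,4], [0,5], [0,6], [1,2], [1,3], [1,4], [1,5], [1,6], [2,3], [2,4], [2,5], [2,6], [3,4], [3,5], [3,6], [4,5], [4,6], [5,6]
  2-simplices (14): [0,1,2], [0,1,4], [0,2,5], [0,3,5], [0,3,6], [0,4,6], [1,2,6], [1,3,4], [1,3,5], [1,5,6], [2,3,4], [2,3,6], [2,4,5], [4,5,6]

so the chain groups are C_0 ≅ Z^7, C_1 ≅ Z^21, C_2 ≅ Z^14.

Boundary ∂_1: C_1 → C_0 sends each edge [p,q] (with p < q) to q − p.
As a 7×21 matrix over Z this has rank 6, with invariant factors (1,1,1,1,1,1).

The boundary map ∂_2: C_2 → C_1 sends each 2-simplex [p,q,r] to [q,r] − [p,r] + [p,q]. For instance
  ∂[0,1,4] = [1,4] − [0,4] + [0,1],
  ∂[2,3,6] = [3,6] − [2,6] + [2,3].
The resulting 21×14 matrix has rank 13, and its Smith normal form has invariant factors (1,1,1,1,1,1,1,1,1,1,1,1,1).

Now H_k = ker ∂_k / im ∂_{k+1}, so:

  H_1: rank ker ∂_1 − rank ∂_2 = (21 − 6) − 13 = 2, and the invariant factors of ∂_2 are all 1, so H_1 ≅ Z^2.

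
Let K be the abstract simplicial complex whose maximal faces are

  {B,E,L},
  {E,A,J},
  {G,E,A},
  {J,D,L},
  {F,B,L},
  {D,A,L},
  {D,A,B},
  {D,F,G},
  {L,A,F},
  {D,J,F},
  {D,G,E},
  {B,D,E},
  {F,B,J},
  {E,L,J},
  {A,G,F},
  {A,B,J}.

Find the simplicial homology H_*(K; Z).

K has 8 vertices, 24 edges, 16 triangles.
rank ∂_0 = 0, rank ∂_1 = 7 ⇒ b_0 = 8 − 0 − 7 = 1; all invariant factors of ∂_1 are 1 so no torsion. So H_0 = Z.
rank ∂_1 = 7, rank ∂_2 = 15 ⇒ b_1 = 24 − 7 − 15 = 2; all invariant factors of ∂_2 are 1 so no torsion. So H_1 = Z^2.
rank ∂_2 = 15, rank ∂_3 = 0 ⇒ b_2 = 16 − 15 − 0 = 1. So H_2 = Z.

H_0 ≅ Z,  H_1 ≅ Z^2,  H_2 ≅ Z.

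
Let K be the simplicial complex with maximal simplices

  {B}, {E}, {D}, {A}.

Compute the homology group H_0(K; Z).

We work with the vertex ordering A < B < D < E. The simplices of K, each written with vertices in increasing order, are:

  0-simplices (4): A, B, D, E

so the chain groups are C_0 ≅ Z^4.

From H_k ≅ ker(∂_k) / im(∂_{k+1}) we obtain:

  H_0: rank C_0 − rank ∂_1 = 4 − 0 = 4, and there is no ∂_1, so H_0 = Z^4.

H_0 ≅ Z^4.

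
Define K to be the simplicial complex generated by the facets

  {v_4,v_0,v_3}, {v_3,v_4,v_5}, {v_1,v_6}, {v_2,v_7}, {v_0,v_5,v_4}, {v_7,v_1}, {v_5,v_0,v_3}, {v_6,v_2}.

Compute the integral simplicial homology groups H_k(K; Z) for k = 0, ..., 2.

We work with the vertex ordering v_0 < v_1 < v_2 < v_3 < v_4 < v_5 < v_6 < v_7. The simplices of K, each written with vertices in increasing order, are:

  0-simplices (8): [v_0], [v_1], [v_2], [v_3], [v_4], [v_5], [v_6], [v_7]
  1-simplices (10): [v_0,v_3], [v_0,v_4], [v_0,v_5], [v_1,v_6], [v_1,v_7], [v_2,v_6], [v_2,v_7], [v_3,v_4], [v_3,v_5], [v_4,v_5]
  2-simplices (4): [v_0,v_3,v_4], [v_0,v_3,v_5], [v_0,v_4,v_5], [v_3,v_4,v_5]

giving chain groups C_0 ≅ Z^8, C_1 ≅ Z^10, C_2 ≅ Z^4.

The boundary map ∂_1: C_1 → C_0 is given by ∂[p,q] = [q] − [p]. For instance
  ∂[v_1,v_7] = [v_7] − [v_1].
This gives a 8×10 integer matrix of rank 6; reducing to Smith normal form yields diagonal entries (1,1,1,1,1,1).

The boundary map ∂_2: C_2 → C_1 maps a triangle to the signed sum of its edges. For instance
  ∂[v_0,v_3,v_5] = [v_3,v_5] − [v_0,v_5] + [v_0,v_3],
  ∂[v_3,v_4,v_5] = [v_4,v_5] − [v_3,v_5] + [v_3,v_4].
The resulting 10×4 matrix has rank 3, and its Smith normal form has invariant factors (1,1,1).

Now H_k = ker ∂_k / im ∂_{k+1}, so:

  H_0: rank C_0 − rank ∂_1 = 8 − 6 = 2, and the invariant factors of ∂_1 are all 1, so H_0 = Z^2.
  H_1: rank ker ∂_1 − rank ∂_2 = (10 − 6) − 3 = 1, and the invariant factors of ∂_2 are all 1, so H_1 = Z.
  H_2: rank ker ∂_2 − rank ∂_3 = (4 − 3) − 0 = 1, and there is no ∂_3, so H_2 = Z.

H_0 ≅ Z^2,  H_1 ≅ Z,  H_2 ≅ Z.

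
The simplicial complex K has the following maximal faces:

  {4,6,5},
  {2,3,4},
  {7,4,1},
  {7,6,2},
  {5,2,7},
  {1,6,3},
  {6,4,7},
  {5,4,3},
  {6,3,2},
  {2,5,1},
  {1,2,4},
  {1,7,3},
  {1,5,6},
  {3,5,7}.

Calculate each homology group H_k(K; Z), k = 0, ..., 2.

Fix the vertex order 1 < 2 < 3 < 4 < 5 < 6 < 7 and write every simplex with vertices in increasing order. Then dim K = 2 and the simplices of K are:

  0-simplices (7): [1], [2], [3], [4], [5], [6], [7]
  1-simplices (21): [1,2], [1,3], [1,4], [1,5], [1,6], [1,7], [2,3], [2,4], [2,5], [2,6], [2,7], [3,4], [3,5], [3,6], [3,7], [4,5], [4,6], [4,7], [5,6], [5,7], [6,7]
  2-simplices (14): [1,2,4], [1,2,5], [1,3,6], [1,3,7], [1,4,7], [1,5,6], [2,3,4], [2,3,6], [2,5,7], [2,6,7], [3,4,5], [3,5,7], [4,5,6], [4,6,7]

giving chain groups C_0 ≅ Z^7, C_1 ≅ Z^21, C_2 ≅ Z^14.

Boundary ∂_1: C_1 → C_0 is given by ∂[p,q] = [q] − [p].
As a 7×21 matrix over Z this has rank 6, with invariant factors (1,1,1,1,1,1).

∂_2: C_2 → C_1 maps a triangle to the signed sum of its edges. For instance
  ∂[4,5,6] = [5,6] − [4,6] + [4,5],
  ∂[2,3,6] = [3,6] − [2,6] + [2,3].
The 21×14 boundary matrix has rank 13 and Smith normal form diag(1,1,1,1,1,1,1,1,1,1,1,1,1).

Reading off H_k = ker ∂_k / im ∂_{k+1}:

  H_0: rank C_0 − rank ∂_1 = 7 − 6 = 1, and the invariant factors of ∂_1 are all 1, so H_0 ≅ Z.
  H_1: rank ker ∂_1 − rank ∂_2 = (21 − 6) − 13 = 2, and the invariant factors of ∂_2 are all 1, so H_1 ≅ Z^2.
  H_2: rank ker ∂_2 − rank ∂_3 = (14 − 13) − 0 = 1, and there is no ∂_3, so H_2 ≅ Z.

H_0 ≅ Z,  H_1 ≅ Z^2,  H_2 ≅ Z.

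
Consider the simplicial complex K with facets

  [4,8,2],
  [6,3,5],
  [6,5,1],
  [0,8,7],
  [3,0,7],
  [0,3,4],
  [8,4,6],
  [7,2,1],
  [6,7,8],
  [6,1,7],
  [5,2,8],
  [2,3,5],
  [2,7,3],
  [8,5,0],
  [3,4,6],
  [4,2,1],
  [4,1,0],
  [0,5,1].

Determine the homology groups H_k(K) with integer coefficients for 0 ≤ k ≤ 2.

K has 9 vertices, 27 edges, 18 triangles.
rank ∂_0 = 0, rank ∂_1 = 8 ⇒ b_0 = 9 − 0 − 8 = 1; all invariant factors of ∂_1 are 1 so no torsion. So H_0 ≅ Z.
rank ∂_1 = 8, rank ∂_2 = 17 ⇒ b_1 = 27 − 8 − 17 = 2; all invariant factors of ∂_2 are 1 so no torsion. So H_1 ≅ Z^2.
rank ∂_2 = 17, rank ∂_3 = 0 ⇒ b_2 = 18 − 17 − 0 = 1. So H_2 ≅ Z.

H_0 ≅ Z,  H_1 ≅ Z^2,  H_2 ≅ Z.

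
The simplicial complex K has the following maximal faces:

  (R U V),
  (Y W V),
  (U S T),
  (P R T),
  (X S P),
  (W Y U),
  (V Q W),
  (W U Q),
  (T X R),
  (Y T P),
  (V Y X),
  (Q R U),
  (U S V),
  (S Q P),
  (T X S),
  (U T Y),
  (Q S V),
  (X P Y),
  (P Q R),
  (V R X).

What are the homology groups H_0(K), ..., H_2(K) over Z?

H_0 = Z,  H_1 = Z ⊕ Z/2Z,  H_2 = 0.

Take the total order P < Q < R < S < T < U < V < W < X < Y on the vertex set. Then K (dimension 2) consists of the simplices:

  0-simplices (10): P, Q, R, S, T, U, V, W, X, Y
  1-simplices (30): PQ, PR, PS, PT, PX, PY, QR, QS, QU, QV, QW, RT, RU, RV, RX, ST, SU, SV, SX, TU, TX, TY, UV, UW, UY, VW, VX, VY, WY, XY
  2-simplices (20): PQR, PQS, PRT, PSX, PTY, PXY, QRU, QSV, QUW, QVW, RTX, RUV, RVX, STU, STX, SUV, TUY, UWY, VWY, VXY

so the chain groups are C_0 ≅ Z^10, C_1 ≅ Z^30, C_2 ≅ Z^20.

The boundary map ∂_1: C_1 → C_0 maps an edge to its endpoints' difference, ∂[p,q] = q − p. For instance
  ∂RV = V − R.
The resulting 10×30 matrix has rank 9, and its Smith normal form has invariant factors (1,1,1,1,1,1,1,1,1).

The boundary map ∂_2: C_2 → C_1 maps a triangle to the signed sum of its edges. For instance
  ∂SUV = UV − SV + SU,
  ∂QSV = SV − QV + QS.
The resulting 30×20 matrix has rank 20, and its Smith normal form has invariant factors (1,1,1,1,1,1,1,1,1,1,1,1,1,1,1,1,1,1,1,2).

Now H_k = ker ∂_k / im ∂_{k+1}, so:

  H_0: rank C_0 − rank ∂_1 = 10 − 9 = 1, and the invariant factors of ∂_1 are all 1, so H_0 = Z.
  H_1: rank ker ∂_1 − rank ∂_2 = (30 − 9) − 20 = 1, and ∂_2 has invariant factor 2 > 1, so H_1 = Z ⊕ Z/2Z.
  H_2: rank ker ∂_2 − rank ∂_3 = (20 − 20) − 0 = 0, and there is no ∂_3, so H_2 = 0.

As a check, the Euler characteristic is 10 − 30 + 20 = 0, which agrees with 1 − 1 + 0 = 0.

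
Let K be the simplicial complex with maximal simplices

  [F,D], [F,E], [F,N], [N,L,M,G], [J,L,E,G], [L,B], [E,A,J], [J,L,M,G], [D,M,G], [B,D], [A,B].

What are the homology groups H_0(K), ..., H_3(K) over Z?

H_0 = Z,  H_1 = Z^4,  H_2 = 0,  H_3 = 0.

Order the vertices as A < B < D < E < F < G < J < L < M < N. Listing each simplex with vertices in this order, K has dimension 3 with simplices:

  0-simplices (10): A, B, D, E, F, G, J, L, M, N
  1-simplices (22): AB, AE, AJ, BD, BL, DF, DG, DM, EF, EG, EJ, EL, FN, GJ, GL, GM, GN, JL, JM, LM, LN, MN
  2-simplices (12): AEJ, DGM, EGJ, EGL, EJL, GJL, GJM, GLM, GLN, GMN, JLM, LMN
  3-simplices (3): EGJL, GJLM, GLMN

so the chain groups are C_0 ≅ Z^10, C_1 ≅ Z^22, C_2 ≅ Z^12, C_3 ≅ Z^3.

∂_1: C_1 → C_0 is given by ∂[p,q] = [q] − [p].
This gives a 10×22 integer matrix of rank 9; reducing to Smith normal form yields diagonal entries (1,1,1,1,1,1,1,1,1).

The boundary map ∂_2: C_2 → C_1 maps a triangle to the signed sum of its edges. For instance
  ∂LMN = MN − LN + LM,
  ∂GJL = JL − GL + GJ.
As a 22×12 matrix over Z this has rank 9, with invariant factors (1,1,1,1,1,1,1,1,1).

The boundary map ∂_3: C_3 → C_2 sends each 3-simplex σ to the alternating sum Σ_i (−1)^i (σ with its i-th vertex removed). For instance
  ∂EGJL = GJL − EJL + EGL − EGJ,
  ∂GJLM = JLM − GLM + GJM − GJL.
As a 12×3 matrix over Z this has rank 3, with invariant factors (1,1,1).

Now H_k = ker ∂_k / im ∂_{k+1}, so:

  H_0: rank C_0 − rank ∂_1 = 10 − 9 = 1, and the invariant factors of ∂_1 are all 1, so H_0 = Z.
  H_1: rank ker ∂_1 − rank ∂_2 = (22 − 9) − 9 = 4, and the invariant factors of ∂_2 are all 1, so H_1 = Z^4.
  H_2: rank ker ∂_2 − rank ∂_3 = (12 − 9) − 3 = 0, and the invariant factors of ∂_3 are all 1, so H_2 = 0.
  H_3: rank ker ∂_3 − rank ∂_4 = (3 − 3) − 0 = 0, and there is no ∂_4, so H_3 = 0.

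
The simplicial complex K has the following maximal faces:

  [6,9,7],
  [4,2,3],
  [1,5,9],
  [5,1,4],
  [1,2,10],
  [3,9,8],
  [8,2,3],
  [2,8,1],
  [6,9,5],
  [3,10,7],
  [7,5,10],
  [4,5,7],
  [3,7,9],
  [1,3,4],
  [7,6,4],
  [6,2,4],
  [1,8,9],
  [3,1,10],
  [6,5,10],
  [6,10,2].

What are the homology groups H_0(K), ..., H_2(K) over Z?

H_0 ≅ Z,  H_1 ≅ Z ⊕ Z/2,  H_2 = 0.

Take the total order 1 < 2 < 3 < 4 < 5 < 6 < 7 < 8 < 9 < 10 on the vertex set. Then K (dimension 2) consists of the simplices:

  0-simplices (10): [1], [2], [3], [4], [5], [6], [7], [8], [9], [10]
  1-simplices (30): (30 of them)
  2-simplices (20): (20 of them)

giving chain groups C_0 ≅ Z^10, C_1 ≅ Z^30, C_2 ≅ Z^20.

∂_1: C_1 → C_0 sends each edge [p,q] (with p < q) to q − p. For instance
  ∂[1,9] = [9] − [1].
The resulting 10×30 matrix has rank 9, and its Smith normal form has invariant factors (1,1,1,1,1,1,1,1,1).

∂_2: C_2 → C_1 acts by ∂[p,q,r] = [q,r] − [p,r] + [p,q]. For instance
  ∂[5,7,10] = [7,10] − [5,10] + [5,7],
  ∂[1,3,10] = [3,10] − [1,10] + [1,3].
The resulting 30×20 matrix has rank 20, and its Smith normal form has invariant factors (1,1,1,1,1,1,1,1,1,1,1,1,1,1,1,1,1,1,1,2).

Now H_k = ker ∂_k / im ∂_{k+1}, so:

  H_0: rank C_0 − rank ∂_1 = 10 − 9 = 1, and the invariant factors of ∂_1 are all 1, so H_0 ≅ Z.
  H_1: rank ker ∂_1 − rank ∂_2 = (30 − 9) − 20 = 1, and ∂_2 has invariant factor 2 > 1, so H_1 ≅ Z ⊕ Z/2.
  H_2: rank ker ∂_2 − rank ∂_3 = (20 − 20) − 0 = 0, and there is no ∂_3, so H_2 ≅ 0.

As a check, the Euler characteristic is 10 − 30 + 20 = 0, which agrees with 1 − 1 + 0 = 0.
(K is a triangulation of the Klein bottle.)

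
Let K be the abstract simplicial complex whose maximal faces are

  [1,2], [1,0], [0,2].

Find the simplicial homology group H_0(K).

K has 3 vertices, 3 edges.
rank ∂_0 = 0, rank ∂_1 = 2 ⇒ b_0 = 3 − 0 − 2 = 1; all invariant factors of ∂_1 are 1 so no torsion. So H_0 ≅ Z.

H_0 ≅ Z.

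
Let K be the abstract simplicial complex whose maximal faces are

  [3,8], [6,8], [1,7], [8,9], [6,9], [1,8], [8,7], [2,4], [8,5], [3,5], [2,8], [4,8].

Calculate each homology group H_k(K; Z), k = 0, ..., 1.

H_0 = Z,  H_1 = Z^4.

K has 9 vertices, 12 edges.
rank ∂_0 = 0, rank ∂_1 = 8 ⇒ b_0 = 9 − 0 − 8 = 1; all invariant factors of ∂_1 are 1 so no torsion. So H_0 ≅ Z.
rank ∂_1 = 8, rank ∂_2 = 0 ⇒ b_1 = 12 − 8 − 0 = 4. So H_1 ≅ Z^4.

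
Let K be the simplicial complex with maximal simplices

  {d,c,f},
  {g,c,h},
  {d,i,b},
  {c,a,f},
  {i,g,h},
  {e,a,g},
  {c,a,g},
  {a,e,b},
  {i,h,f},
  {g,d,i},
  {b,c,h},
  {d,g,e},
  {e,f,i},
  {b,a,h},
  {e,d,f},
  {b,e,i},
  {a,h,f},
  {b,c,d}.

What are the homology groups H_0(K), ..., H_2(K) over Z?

H_0 ≅ Z,  H_1 ≅ Z ⊕ Z/2,  H_2 = 0.

Fix the vertex order a < b < c < d < e < f < g < h < i and write every simplex with vertices in increasing order. Then dim K = 2 and the simplices of K are:

  0-simplices (9): a, b, c, d, e, f, g, h, i
  1-simplices (27): ab, ac, ae, af, ag, ah, bc, bd, be, bh, bi, cd, cf, cg, ch, de, df, dg, di, ef, eg, ei, fh, fi, gh, gi, hi
  2-simplices (18): abe, abh, acf, acg, aeg, afh, bcd, bch, bdi, bei, cdf, cgh, def, deg, dgi, efi, fhi, ghi

so the chain groups are C_0 ≅ Z^9, C_1 ≅ Z^27, C_2 ≅ Z^18.

The boundary map ∂_1: C_1 → C_0 sends each edge [p,q] (with p < q) to q − p.
The resulting 9×27 matrix has rank 8, and its Smith normal form has invariant factors (1,1,1,1,1,1,1,1).

∂_2: C_2 → C_1 maps a triangle to the signed sum of its edges. For instance
  ∂dgi = gi − di + dg,
  ∂acf = cf − af + ac.
This gives a 27×18 integer matrix of rank 18; reducing to Smith normal form yields diagonal entries (1,1,1,1,1,1,1,1,1,1,1,1,1,1,1,1,1,2).

Now H_k = ker ∂_k / im ∂_{k+1}, so:

  H_0: rank C_0 − rank ∂_1 = 9 − 8 = 1, and the invariant factors of ∂_1 are all 1, so H_0 = Z.
  H_1: rank ker ∂_1 − rank ∂_2 = (27 − 8) − 18 = 1, and ∂_2 has invariant factor 2 > 1, so H_1 = Z ⊕ Z/2.
  H_2: rank ker ∂_2 − rank ∂_3 = (18 − 18) − 0 = 0, and there is no ∂_3, so H_2 = 0.

(K is a triangulation of the Klein bottle.)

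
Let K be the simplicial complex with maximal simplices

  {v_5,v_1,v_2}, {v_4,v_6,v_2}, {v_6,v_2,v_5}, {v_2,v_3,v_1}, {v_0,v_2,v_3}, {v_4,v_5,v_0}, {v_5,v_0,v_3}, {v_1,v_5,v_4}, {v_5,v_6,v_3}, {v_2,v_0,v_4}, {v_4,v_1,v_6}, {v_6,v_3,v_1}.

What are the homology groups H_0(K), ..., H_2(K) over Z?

H_0 = Z,  H_1 = Z/2Z,  H_2 = 0.

Take the total order v_0 < v_1 < v_2 < v_3 < v_4 < v_5 < v_6 on the vertex set. Then K (dimension 2) consists of the simplices:

  0-simplices (7): [v_0], [v_1], [v_2], [v_3], [v_4], [v_5], [v_6]
  1-simplices (18): (18 of them)
  2-simplices (12): (12 of them)

Hence C_0 ≅ Z^7, C_1 ≅ Z^18, C_2 ≅ Z^12.

∂_1: C_1 → C_0 sends each edge [p,q] (with p < q) to q − p. For instance
  ∂[v_4,v_6] = [v_6] − [v_4].
The resulting 7×18 matrix has rank 6, and its Smith normal form has invariant factors (1,1,1,1,1,1).

∂_2: C_2 → C_1 sends each 2-simplex [p,q,r] to [q,r] − [p,r] + [p,q]. For instance
  ∂[v_2,v_4,v_6] = [v_4,v_6] − [v_2,v_6] + [v_2,v_4],
  ∂[v_1,v_4,v_5] = [v_4,v_5] − [v_1,v_5] + [v_1,v_4].
This gives a 18×12 integer matrix of rank 12; reducing to Smith normal form yields diagonal entries (1,1,1,1,1,1,1,1,1,1,1,2).

Computing H_k = (kernel of ∂_k) / (image of ∂_{k+1}):

  H_0: rank C_0 − rank ∂_1 = 7 − 6 = 1, and the invariant factors of ∂_1 are all 1, so H_0 = Z.
  H_1: rank ker ∂_1 − rank ∂_2 = (18 − 6) − 12 = 0, and ∂_2 has invariant factor 2 > 1, so H_1 = Z/2Z.
  H_2: rank ker ∂_2 − rank ∂_3 = (12 − 12) − 0 = 0, and there is no ∂_3, so H_2 = 0.

(K is a triangulation of the real projective plane RP^2.)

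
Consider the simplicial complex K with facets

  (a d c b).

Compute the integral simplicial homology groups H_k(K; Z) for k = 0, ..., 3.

Fix the vertex order a < b < c < d and write every simplex with vertices in increasing order. Then dim K = 3 and the simplices of K are:

  0-simplices (4): a, b, c, d
  1-simplices (6): ab, ac, ad, bc, bd, cd
  2-simplices (4): abc, abd, acd, bcd
  3-simplices (1): abcd

so the chain groups are C_0 ≅ Z^4, C_1 ≅ Z^6, C_2 ≅ Z^4, C_3 ≅ Z^1.

Boundary ∂_1: C_1 → C_0 sends each edge [p,q] (with p < q) to q − p. For instance
  ∂ac = c − a.
The 4×6 boundary matrix has rank 3 and Smith normal form diag(1,1,1).

The boundary map ∂_2: C_2 → C_1 maps a triangle to the signed sum of its edges. For instance
  ∂acd = cd − ad + ac,
  ∂bcd = cd − bd + bc.
The 6×4 boundary matrix has rank 3 and Smith normal form diag(1,1,1).

∂_3: C_3 → C_2 sends each 3-simplex σ to the alternating sum Σ_i (−1)^i (σ with its i-th vertex removed). For instance
  ∂abcd = bcd − acd + abd − abc.
This gives a 4×1 integer matrix of rank 1; reducing to Smith normal form yields diagonal entries (1).

From H_k ≅ ker(∂_k) / im(∂_{k+1}) we obtain:

  H_0: rank C_0 − rank ∂_1 = 4 − 3 = 1, and the invariant factors of ∂_1 are all 1, so H_0 = Z.
  H_1: rank ker ∂_1 − rank ∂_2 = (6 − 3) − 3 = 0, and the invariant factors of ∂_2 are all 1, so H_1 = 0.
  H_2: rank ker ∂_2 − rank ∂_3 = (4 − 3) − 1 = 0, and the invariant factors of ∂_3 are all 1, so H_2 = 0.
  H_3: rank ker ∂_3 − rank ∂_4 = (1 − 1) − 0 = 0, and there is no ∂_4, so H_3 = 0.

As a check, the Euler characteristic is 4 − 6 + 4 − 1 = 1, which agrees with 1 − 0 + 0 − 0 = 1.

H_0 ≅ Z,  H_1 = 0,  H_2 = 0,  H_3 = 0.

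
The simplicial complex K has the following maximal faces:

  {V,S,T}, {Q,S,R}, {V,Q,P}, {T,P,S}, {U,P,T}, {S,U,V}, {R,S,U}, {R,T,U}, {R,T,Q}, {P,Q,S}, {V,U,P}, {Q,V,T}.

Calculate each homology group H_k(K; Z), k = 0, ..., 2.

H_0 ≅ Z,  H_1 ≅ Z/2,  H_2 = 0.

Take the total order P < Q < R < S < T < U < V on the vertex set. Then K (dimension 2) consists of the simplices:

  0-simplices (7): P, Q, R, S, T, U, V
  1-simplices (18): PQ, PS, PT, PU, PV, QR, QS, QT, QV, RS, RT, RU, ST, SU, SV, TU, TV, UV
  2-simplices (12): PQS, PQV, PST, PTU, PUV, QRS, QRT, QTV, RSU, RTU, STV, SUV

so the chain groups are C_0 ≅ Z^7, C_1 ≅ Z^18, C_2 ≅ Z^12.

Boundary ∂_1: C_1 → C_0 is given by ∂[p,q] = [q] − [p].
The resulting 7×18 matrix has rank 6, and its Smith normal form has invariant factors (1,1,1,1,1,1).

The boundary map ∂_2: C_2 → C_1 sends each 2-simplex [p,q,r] to [q,r] − [p,r] + [p,q]. For instance
  ∂PQS = QS − PS + PQ,
  ∂PTU = TU − PU + PT.
The 18×12 boundary matrix has rank 12 and Smith normal form diag(1,1,1,1,1,1,1,1,1,1,1,2).

From H_k ≅ ker(∂_k) / im(∂_{k+1}) we obtain:

  H_0: rank C_0 − rank ∂_1 = 7 − 6 = 1, and the invariant factors of ∂_1 are all 1, so H_0 = Z.
  H_1: rank ker ∂_1 − rank ∂_2 = (18 − 6) − 12 = 0, and ∂_2 has invariant factor 2 > 1, so H_1 = Z/2.
  H_2: rank ker ∂_2 − rank ∂_3 = (12 − 12) − 0 = 0, and there is no ∂_3, so H_2 = 0.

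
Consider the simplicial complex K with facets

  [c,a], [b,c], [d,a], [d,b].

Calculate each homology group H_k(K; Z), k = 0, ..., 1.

H_0 ≅ Z,  H_1 ≅ Z.

Fix the vertex order a < b < c < d and write every simplex with vertices in increasing order. Then dim K = 1 and the simplices of K are:

  0-simplices (4): a, b, c, d
  1-simplices (4): ac, ad, bc, bd

giving chain groups C_0 ≅ Z^4, C_1 ≅ Z^4.

∂_1: C_1 → C_0 is given by ∂[p,q] = [q] − [p].
The 4×4 boundary matrix has rank 3 and Smith normal form diag(1,1,1).

Now H_k = ker ∂_k / im ∂_{k+1}, so:

  H_0: rank C_0 − rank ∂_1 = 4 − 3 = 1, and the invariant factors of ∂_1 are all 1, so H_0 ≅ Z.
  H_1: rank ker ∂_1 − rank ∂_2 = (4 − 3) − 0 = 1, and there is no ∂_2, so H_1 ≅ Z.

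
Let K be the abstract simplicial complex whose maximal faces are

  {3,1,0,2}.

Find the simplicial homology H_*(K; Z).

H_0 ≅ Z,  H_1 = 0,  H_2 = 0,  H_3 = 0.

Fix the vertex order 0 < 1 < 2 < 3 and write every simplex with vertices in increasing order. Then dim K = 3 and the simplices of K are:

  0-simplices (4): [0], [1], [2], [3]
  1-simplices (6): [0,1], [0,2], [0,3], [1,2], [1,3], [2,3]
  2-simplices (4): [0,1,2], [0,1,3], [0,2,3], [1,2,3]
  3-simplices (1): [0,1,2,3]

giving chain groups C_0 ≅ Z^4, C_1 ≅ Z^6, C_2 ≅ Z^4, C_3 ≅ Z^1.

∂_1: C_1 → C_0 is given by ∂[p,q] = [q] − [p].
The 4×6 boundary matrix has rank 3 and Smith normal form diag(1,1,1).

∂_2: C_2 → C_1 acts by ∂[p,q,r] = [q,r] − [p,r] + [p,q]. For instance
  ∂[0,1,3] = [1,3] − [0,3] + [0,1],
  ∂[0,1,2] = [1,2] − [0,2] + [0,1].
This gives a 6×4 integer matrix of rank 3; reducing to Smith normal form yields diagonal entries (1,1,1).

The boundary map ∂_3: C_3 → C_2 sends each 3-simplex σ to the alternating sum Σ_i (−1)^i (σ with its i-th vertex removed). For instance
  ∂[0,1,2,3] = [1,2,3] − [0,2,3] + [0,1,3] − [0,1,2].
The 4×1 boundary matrix has rank 1 and Smith normal form diag(1).

Now H_k = ker ∂_k / im ∂_{k+1}, so:

  H_0: rank C_0 − rank ∂_1 = 4 − 3 = 1, and the invariant factors of ∂_1 are all 1, so H_0 ≅ Z.
  H_1: rank ker ∂_1 − rank ∂_2 = (6 − 3) − 3 = 0, and the invariant factors of ∂_2 are all 1, so H_1 ≅ 0.
  H_2: rank ker ∂_2 − rank ∂_3 = (4 − 3) − 1 = 0, and the invariant factors of ∂_3 are all 1, so H_2 ≅ 0.
  H_3: rank ker ∂_3 − rank ∂_4 = (1 − 1) − 0 = 0, and there is no ∂_4, so H_3 ≅ 0.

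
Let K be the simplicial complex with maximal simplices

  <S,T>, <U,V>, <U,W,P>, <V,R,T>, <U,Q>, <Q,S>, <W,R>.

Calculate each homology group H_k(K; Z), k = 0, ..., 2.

H_0 ≅ Z,  H_1 ≅ Z^2,  H_2 = 0.

Fix the vertex order P < Q < R < S < T < U < V < W and write every simplex with vertices in increasing order. Then dim K = 2 and the simplices of K are:

  0-simplices (8): P, Q, R, S, T, U, V, W
  1-simplices (11): PU, PW, QS, QU, RT, RV, RW, ST, TV, UV, UW
  2-simplices (2): PUW, RTV

giving chain groups C_0 ≅ Z^8, C_1 ≅ Z^11, C_2 ≅ Z^2.

∂_1: C_1 → C_0 is given by ∂[p,q] = [q] − [p]. For instance
  ∂TV = V − T.
This gives a 8×11 integer matrix of rank 7; reducing to Smith normal form yields diagonal entries (1,1,1,1,1,1,1).

Boundary ∂_2: C_2 → C_1 acts by ∂[p,q,r] = [q,r] − [p,r] + [p,q]. For instance
  ∂PUW = UW − PW + PU,
  ∂RTV = TV − RV + RT.
This gives a 11×2 integer matrix of rank 2; reducing to Smith normal form yields diagonal entries (1,1).

Now H_k = ker ∂_k / im ∂_{k+1}, so:

  H_0: rank C_0 − rank ∂_1 = 8 − 7 = 1, and the invariant factors of ∂_1 are all 1, so H_0 = Z.
  H_1: rank ker ∂_1 − rank ∂_2 = (11 − 7) − 2 = 2, and the invariant factors of ∂_2 are all 1, so H_1 = Z^2.
  H_2: rank ker ∂_2 − rank ∂_3 = (2 − 2) − 0 = 0, and there is no ∂_3, so H_2 = 0.

As a check, the Euler characteristic is 8 − 11 + 2 = -1, which agrees with 1 − 2 + 0 = -1.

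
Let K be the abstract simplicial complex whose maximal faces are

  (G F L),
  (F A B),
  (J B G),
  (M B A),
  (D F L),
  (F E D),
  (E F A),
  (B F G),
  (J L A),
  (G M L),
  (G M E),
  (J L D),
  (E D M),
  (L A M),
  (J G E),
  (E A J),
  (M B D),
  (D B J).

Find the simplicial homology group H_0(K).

H_0 ≅ Z.

Fix the vertex order A < B < D < E < F < G < J < L < M and write every simplex with vertices in increasing order. Then dim K = 2 and the simplices of K are:

  0-simplices (9): A, B, D, E, F, G, J, L, M
  1-simplices (27): AB, AE, AF, AJ, AL, AM, BD, BF, BG, BJ, BM, DE, DF, DJ, DL, DM, EF, EG, EJ, EM, FG, FL, GJ, GL, GM, JL, LM
  2-simplices (18): ABF, ABM, AEF, AEJ, AJL, ALM, BDJ, BDM, BFG, BGJ, DEF, DEM, DFL, DJL, EGJ, EGM, FGL, GLM

so the chain groups are C_0 ≅ Z^9, C_1 ≅ Z^27, C_2 ≅ Z^18.

∂_1: C_1 → C_0 is given by ∂[p,q] = [q] − [p]. For instance
  ∂BD = D − B.
As a 9×27 matrix over Z this has rank 8, with invariant factors (1,1,1,1,1,1,1,1).

The boundary map ∂_2: C_2 → C_1 sends each 2-simplex [p,q,r] to [q,r] − [p,r] + [p,q]. For instance
  ∂GLM = LM − GM + GL,
  ∂ABM = BM − AM + AB.
As a 27×18 matrix over Z this has rank 17, with invariant factors (1,1,1,1,1,1,1,1,1,1,1,1,1,1,1,1,1).

From H_k ≅ ker(∂_k) / im(∂_{k+1}) we obtain:

  H_0: rank C_0 − rank ∂_1 = 9 − 8 = 1, and the invariant factors of ∂_1 are all 1, so H_0 = Z.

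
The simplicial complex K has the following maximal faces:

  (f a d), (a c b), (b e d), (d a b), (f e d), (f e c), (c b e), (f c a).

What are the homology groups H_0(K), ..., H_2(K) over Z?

H_0 = Z,  H_1 = 0,  H_2 = Z.

Order the vertices as a < b < c < d < e < f. Listing each simplex with vertices in this order, K has dimension 2 with simplices:

  0-simplices (6): a, b, c, d, e, f
  1-simplices (12): ab, ac, ad, af, bc, bd, be, ce, cf, de, df, ef
  2-simplices (8): abc, abd, acf, adf, bce, bde, cef, def

so the chain groups are C_0 ≅ Z^6, C_1 ≅ Z^12, C_2 ≅ Z^8.

Boundary ∂_1: C_1 → C_0 maps an edge to its endpoints' difference, ∂[p,q] = q − p. For instance
  ∂df = f − d.
As a 6×12 matrix over Z this has rank 5, with invariant factors (1,1,1,1,1).

∂_2: C_2 → C_1 acts by ∂[p,q,r] = [q,r] − [p,r] + [p,q]. For instance
  ∂bde = de − be + bd,
  ∂adf = df − af + ad.
This gives a 12×8 integer matrix of rank 7; reducing to Smith normal form yields diagonal entries (1,1,1,1,1,1,1).

Reading off H_k = ker ∂_k / im ∂_{k+1}:

  H_0: rank C_0 − rank ∂_1 = 6 − 5 = 1, and the invariant factors of ∂_1 are all 1, so H_0 ≅ Z.
  H_1: rank ker ∂_1 − rank ∂_2 = (12 − 5) − 7 = 0, and the invariant factors of ∂_2 are all 1, so H_1 ≅ 0.
  H_2: rank ker ∂_2 − rank ∂_3 = (8 − 7) − 0 = 1, and there is no ∂_3, so H_2 ≅ Z.

As a check, the Euler characteristic is 6 − 12 + 8 = 2, which agrees with 1 − 0 + 1 = 2.
(K is a triangulation of the 2-sphere S^2.)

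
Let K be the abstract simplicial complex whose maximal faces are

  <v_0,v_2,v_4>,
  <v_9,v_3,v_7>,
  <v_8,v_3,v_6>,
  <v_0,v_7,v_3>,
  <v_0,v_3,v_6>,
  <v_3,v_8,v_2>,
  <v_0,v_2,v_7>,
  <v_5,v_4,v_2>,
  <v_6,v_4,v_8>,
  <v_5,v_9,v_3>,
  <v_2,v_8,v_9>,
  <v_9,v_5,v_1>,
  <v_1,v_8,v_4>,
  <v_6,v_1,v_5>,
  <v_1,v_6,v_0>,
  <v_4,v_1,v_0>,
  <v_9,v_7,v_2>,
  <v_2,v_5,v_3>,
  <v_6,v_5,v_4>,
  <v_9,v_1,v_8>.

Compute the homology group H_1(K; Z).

H_1 = Z ⊕ Z/2Z.

K has 10 vertices, 30 edges, 20 triangles.
rank ∂_1 = 9, rank ∂_2 = 20 ⇒ b_1 = 30 − 9 − 20 = 1; ∂_2 has invariant factor(s) [2] giving torsion. So H_1 = Z ⊕ Z/2Z.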